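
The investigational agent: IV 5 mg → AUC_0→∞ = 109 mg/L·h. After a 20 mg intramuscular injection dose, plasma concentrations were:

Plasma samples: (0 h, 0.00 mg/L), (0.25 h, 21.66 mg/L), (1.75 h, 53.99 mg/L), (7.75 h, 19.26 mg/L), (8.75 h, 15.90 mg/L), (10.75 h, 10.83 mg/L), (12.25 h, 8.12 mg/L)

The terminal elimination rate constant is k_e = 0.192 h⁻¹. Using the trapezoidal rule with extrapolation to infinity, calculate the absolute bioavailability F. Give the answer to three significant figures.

Trapezoidal AUC_0→12.25 (intramuscular injection):
  [0→0.25]: (0.00+21.66)/2 × 0.25 = 2.7075
  [0.25→1.75]: (21.66+53.99)/2 × 1.5 = 56.7375
  [1.75→7.75]: (53.99+19.26)/2 × 6 = 219.75
  [7.75→8.75]: (19.26+15.90)/2 × 1 = 17.58
  [8.75→10.75]: (15.90+10.83)/2 × 2 = 26.73
  [10.75→12.25]: (10.83+8.12)/2 × 1.5 = 14.2125
  Sum = 337.7175 mg/L·h
Tail: C_last/k_e = 8.12/0.192 = 42.292
AUC_0→∞ (intramuscular injection) = 337.7175 + 42.292 = 380.0095 mg/L·h
F = (AUC_ev/D_ev)/(AUC_iv/D_iv) = (380.0095/20)/(109/5) = 19.000475/21.8 = 0.8716

F = 0.872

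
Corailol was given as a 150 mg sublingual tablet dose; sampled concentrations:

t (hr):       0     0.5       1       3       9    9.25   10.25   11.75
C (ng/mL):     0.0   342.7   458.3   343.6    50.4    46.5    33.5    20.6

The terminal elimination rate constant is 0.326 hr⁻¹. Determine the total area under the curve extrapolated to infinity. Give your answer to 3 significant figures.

Trapezoidal AUC_0→11.75:
  [0→0.5]: (0.0+342.7)/2 × 0.5 = 85.675
  [0.5→1]: (342.7+458.3)/2 × 0.5 = 200.25
  [1→3]: (458.3+343.6)/2 × 2 = 801.9
  [3→9]: (343.6+50.4)/2 × 6 = 1182.0
  [9→9.25]: (50.4+46.5)/2 × 0.25 = 12.1125
  [9.25→10.25]: (46.5+33.5)/2 × 1 = 40.0
  [10.25→11.75]: (33.5+20.6)/2 × 1.5 = 40.575
  Sum = 2362.5125 ng/mL·hr
Extrapolated tail: C_last / k_e = 20.6 / 0.326 = 63.190
AUC_0→∞ = 2362.5125 + 63.190 = 2425.7025 ng/mL·hr

AUC = 2430 ng/mL·hr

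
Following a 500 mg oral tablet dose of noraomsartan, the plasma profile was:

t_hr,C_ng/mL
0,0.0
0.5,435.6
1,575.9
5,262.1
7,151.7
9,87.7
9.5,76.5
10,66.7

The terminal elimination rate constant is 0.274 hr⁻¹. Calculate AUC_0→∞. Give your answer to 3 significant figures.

AUC = 3010 ng/mL·hr

Trapezoidal AUC_0→10:
  [0→0.5]: (0.0+435.6)/2 × 0.5 = 108.9
  [0.5→1]: (435.6+575.9)/2 × 0.5 = 252.875
  [1→5]: (575.9+262.1)/2 × 4 = 1676.0
  [5→7]: (262.1+151.7)/2 × 2 = 413.8
  [7→9]: (151.7+87.7)/2 × 2 = 239.4
  [9→9.5]: (87.7+76.5)/2 × 0.5 = 41.05
  [9.5→10]: (76.5+66.7)/2 × 0.5 = 35.8
  Sum = 2767.825 ng/mL·hr
Extrapolated tail: C_last / k_e = 66.7 / 0.274 = 243.431
AUC_0→∞ = 2767.825 + 243.431 = 3011.256 ng/mL·hr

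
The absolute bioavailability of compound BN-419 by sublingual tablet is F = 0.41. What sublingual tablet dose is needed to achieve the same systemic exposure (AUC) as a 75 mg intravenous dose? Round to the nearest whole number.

For equal systemic exposure: F × D_ev = D_iv
D_ev = D_iv / F = 75 / 0.41 = 182.927 mg

D_sublingual = 183 mg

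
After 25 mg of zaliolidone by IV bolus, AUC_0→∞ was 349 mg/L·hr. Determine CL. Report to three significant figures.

CL = 0.0716 L/hr

CL = Dose_iv / AUC_0→∞
   = 25 / 349 = 0.0716332 L/hr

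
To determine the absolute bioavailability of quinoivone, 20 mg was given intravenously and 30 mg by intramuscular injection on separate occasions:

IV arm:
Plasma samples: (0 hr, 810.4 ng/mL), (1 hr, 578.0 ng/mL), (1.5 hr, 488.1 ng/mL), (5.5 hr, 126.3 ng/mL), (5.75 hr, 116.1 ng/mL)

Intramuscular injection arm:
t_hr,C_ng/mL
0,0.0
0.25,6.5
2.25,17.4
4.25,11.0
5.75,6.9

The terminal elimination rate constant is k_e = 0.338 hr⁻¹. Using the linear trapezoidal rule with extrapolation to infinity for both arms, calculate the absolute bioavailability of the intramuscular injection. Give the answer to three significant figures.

Trapezoidal AUC_0→5.75 (IV):
  [0→1]: (810.4+578.0)/2 × 1 = 694.2
  [1→1.5]: (578.0+488.1)/2 × 0.5 = 266.525
  [1.5→5.5]: (488.1+126.3)/2 × 4 = 1228.8
  [5.5→5.75]: (126.3+116.1)/2 × 0.25 = 30.3
  Sum = 2219.825 ng/mL·hr
IV tail: 116.1/0.338 = 343.491; AUC_iv,0→∞ = 2219.825 + 343.491 = 2563.316 ng/mL·hr
Trapezoidal AUC_0→5.75 (intramuscular injection):
  [0→0.25]: (0.0+6.5)/2 × 0.25 = 0.8125
  [0.25→2.25]: (6.5+17.4)/2 × 2 = 23.9
  [2.25→4.25]: (17.4+11.0)/2 × 2 = 28.4
  [4.25→5.75]: (11.0+6.9)/2 × 1.5 = 13.425
  Sum = 66.5375 ng/mL·hr
intramuscular injection tail: 6.9/0.338 = 20.414; AUC_ev,0→∞ = 66.5375 + 20.414 = 86.9515 ng/mL·hr
F = (AUC_ev/D_ev)/(AUC_iv/D_iv) = (86.9515/30)/(2563.316/20) = 2.89838/128.1658 = 0.0226

F = 0.0226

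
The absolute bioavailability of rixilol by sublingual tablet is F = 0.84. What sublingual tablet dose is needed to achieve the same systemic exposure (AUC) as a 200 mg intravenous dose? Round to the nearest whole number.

D_sublingual = 238 mg

For equal systemic exposure: F × D_ev = D_iv
D_ev = D_iv / F = 200 / 0.84 = 238.095 mg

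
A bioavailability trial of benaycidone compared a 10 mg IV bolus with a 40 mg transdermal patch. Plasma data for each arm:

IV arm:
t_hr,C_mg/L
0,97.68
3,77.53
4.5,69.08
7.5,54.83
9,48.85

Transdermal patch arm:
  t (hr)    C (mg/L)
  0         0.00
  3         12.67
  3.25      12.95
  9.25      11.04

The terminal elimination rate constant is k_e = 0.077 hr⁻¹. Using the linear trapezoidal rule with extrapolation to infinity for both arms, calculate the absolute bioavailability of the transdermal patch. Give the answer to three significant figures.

Trapezoidal AUC_0→9 (IV):
  [0→3]: (97.68+77.53)/2 × 3 = 262.815
  [3→4.5]: (77.53+69.08)/2 × 1.5 = 109.9575
  [4.5→7.5]: (69.08+54.83)/2 × 3 = 185.865
  [7.5→9]: (54.83+48.85)/2 × 1.5 = 77.76
  Sum = 636.3975 mg/L·hr
IV tail: 48.85/0.077 = 634.416; AUC_iv,0→∞ = 636.3975 + 634.416 = 1270.8135 mg/L·hr
Trapezoidal AUC_0→9.25 (transdermal patch):
  [0→3]: (0.00+12.67)/2 × 3 = 19.005
  [3→3.25]: (12.67+12.95)/2 × 0.25 = 3.2025
  [3.25→9.25]: (12.95+11.04)/2 × 6 = 71.97
  Sum = 94.1775 mg/L·hr
transdermal patch tail: 11.04/0.077 = 143.377; AUC_ev,0→∞ = 94.1775 + 143.377 = 237.5545 mg/L·hr
F = (AUC_ev/D_ev)/(AUC_iv/D_iv) = (237.5545/40)/(1270.8135/10) = 5.9388625/127.08135 = 0.0467

F = 0.0467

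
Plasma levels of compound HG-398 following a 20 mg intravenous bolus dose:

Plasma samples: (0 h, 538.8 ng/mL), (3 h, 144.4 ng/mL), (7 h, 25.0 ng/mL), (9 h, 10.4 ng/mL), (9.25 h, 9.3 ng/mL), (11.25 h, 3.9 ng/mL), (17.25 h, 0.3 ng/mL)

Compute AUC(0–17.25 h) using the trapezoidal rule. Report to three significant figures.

Trapezoidal AUC_0→17.25:
  [0→3]: (538.8+144.4)/2 × 3 = 1024.8
  [3→7]: (144.4+25.0)/2 × 4 = 338.8
  [7→9]: (25.0+10.4)/2 × 2 = 35.4
  [9→9.25]: (10.4+9.3)/2 × 0.25 = 2.4625
  [9.25→11.25]: (9.3+3.9)/2 × 2 = 13.2
  [11.25→17.25]: (3.9+0.3)/2 × 6 = 12.6
  Sum = 1427.2625 ng/mL·h

AUC = 1430 ng/mL·h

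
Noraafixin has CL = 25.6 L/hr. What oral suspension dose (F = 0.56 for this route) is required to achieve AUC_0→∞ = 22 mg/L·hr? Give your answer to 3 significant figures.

Dose = 1010 mg

Dose = CL × AUC_0→∞ / F
     = 25.6 × 22 / 0.56 = 1005.71 mg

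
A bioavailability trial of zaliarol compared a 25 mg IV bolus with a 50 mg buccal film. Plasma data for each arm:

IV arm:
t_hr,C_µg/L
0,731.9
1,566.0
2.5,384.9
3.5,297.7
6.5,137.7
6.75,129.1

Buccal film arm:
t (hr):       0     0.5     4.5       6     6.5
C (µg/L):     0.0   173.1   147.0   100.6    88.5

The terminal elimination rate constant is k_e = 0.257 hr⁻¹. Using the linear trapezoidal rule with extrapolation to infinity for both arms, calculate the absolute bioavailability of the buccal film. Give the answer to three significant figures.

Trapezoidal AUC_0→6.75 (IV):
  [0→1]: (731.9+566.0)/2 × 1 = 648.95
  [1→2.5]: (566.0+384.9)/2 × 1.5 = 713.175
  [2.5→3.5]: (384.9+297.7)/2 × 1 = 341.3
  [3.5→6.5]: (297.7+137.7)/2 × 3 = 653.1
  [6.5→6.75]: (137.7+129.1)/2 × 0.25 = 33.35
  Sum = 2389.875 µg/L·hr
IV tail: 129.1/0.257 = 502.335; AUC_iv,0→∞ = 2389.875 + 502.335 = 2892.21 µg/L·hr
Trapezoidal AUC_0→6.5 (buccal film):
  [0→0.5]: (0.0+173.1)/2 × 0.5 = 43.275
  [0.5→4.5]: (173.1+147.0)/2 × 4 = 640.2
  [4.5→6]: (147.0+100.6)/2 × 1.5 = 185.7
  [6→6.5]: (100.6+88.5)/2 × 0.5 = 47.275
  Sum = 916.45 µg/L·hr
buccal film tail: 88.5/0.257 = 344.358; AUC_ev,0→∞ = 916.45 + 344.358 = 1260.808 µg/L·hr
F = (AUC_ev/D_ev)/(AUC_iv/D_iv) = (1260.808/50)/(2892.21/25) = 25.21616/115.6884 = 0.2180

F = 0.218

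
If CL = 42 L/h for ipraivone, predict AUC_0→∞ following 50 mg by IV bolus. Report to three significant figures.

AUC_0→∞ = Dose_iv / CL
        = 50 / 42 = 1.19048 mg/L·h

AUC = 1.19 mg/L·h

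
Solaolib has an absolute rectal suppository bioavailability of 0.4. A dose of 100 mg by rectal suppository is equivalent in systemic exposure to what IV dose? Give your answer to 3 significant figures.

Systemic exposure from an extravascular dose = F × D_ev, so the equivalent IV dose is F × D_ev.
D_iv = F × D_ev = 0.4 × 100 = 40 mg

D_iv = 40.0 mg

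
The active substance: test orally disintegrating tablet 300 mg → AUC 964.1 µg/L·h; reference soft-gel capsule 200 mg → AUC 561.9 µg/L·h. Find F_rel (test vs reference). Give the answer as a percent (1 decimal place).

F_rel = 114.4%

F_rel = (AUC_test/D_test) / (AUC_ref/D_ref)
      = (964.1/300) / (561.9/200)
      = 3.21367 / 2.8095 = 1.1439 = 114.39%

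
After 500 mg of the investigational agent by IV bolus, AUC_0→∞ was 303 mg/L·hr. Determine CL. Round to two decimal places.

CL = Dose_iv / AUC_0→∞
   = 500 / 303 = 1.65017 L/hr

CL = 1.65 L/hr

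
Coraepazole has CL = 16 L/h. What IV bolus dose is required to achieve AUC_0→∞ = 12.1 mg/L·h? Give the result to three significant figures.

Dose = 194 mg

Dose_iv = CL × AUC_0→∞
     = 16 × 12.1 = 193.6 mg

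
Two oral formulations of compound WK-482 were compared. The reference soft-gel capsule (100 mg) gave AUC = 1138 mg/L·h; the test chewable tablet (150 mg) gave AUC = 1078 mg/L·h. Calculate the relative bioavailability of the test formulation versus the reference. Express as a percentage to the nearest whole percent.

F_rel = 63%

F_rel = (AUC_test/D_test) / (AUC_ref/D_ref)
      = (1078/150) / (1138/100)
      = 7.18667 / 11.38 = 0.6315 = 63.15%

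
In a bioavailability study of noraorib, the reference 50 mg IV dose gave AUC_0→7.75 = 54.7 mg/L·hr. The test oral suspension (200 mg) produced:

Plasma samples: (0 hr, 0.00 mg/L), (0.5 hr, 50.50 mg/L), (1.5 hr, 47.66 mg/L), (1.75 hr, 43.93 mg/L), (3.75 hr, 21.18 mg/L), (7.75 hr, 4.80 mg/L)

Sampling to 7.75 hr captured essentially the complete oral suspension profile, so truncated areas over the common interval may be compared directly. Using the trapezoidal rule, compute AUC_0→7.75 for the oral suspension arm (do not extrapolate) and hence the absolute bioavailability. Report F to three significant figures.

Trapezoidal AUC_0→7.75 (oral suspension):
  [0→0.5]: (0.00+50.50)/2 × 0.5 = 12.625
  [0.5→1.5]: (50.50+47.66)/2 × 1 = 49.08
  [1.5→1.75]: (47.66+43.93)/2 × 0.25 = 11.44875
  [1.75→3.75]: (43.93+21.18)/2 × 2 = 65.11
  [3.75→7.75]: (21.18+4.80)/2 × 4 = 51.96
  Sum = 190.22375 mg/L·hr
F = (AUC_ev/D_ev)/(AUC_iv/D_iv) = (190.22375/200)/(54.7/50) = 0.95111875/1.094 = 0.8694

F = 0.869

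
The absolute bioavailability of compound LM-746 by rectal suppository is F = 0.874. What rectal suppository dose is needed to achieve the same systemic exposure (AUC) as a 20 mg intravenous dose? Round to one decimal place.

For equal systemic exposure: F × D_ev = D_iv
D_ev = D_iv / F = 20 / 0.874 = 22.8833 mg

D_rectal = 22.9 mg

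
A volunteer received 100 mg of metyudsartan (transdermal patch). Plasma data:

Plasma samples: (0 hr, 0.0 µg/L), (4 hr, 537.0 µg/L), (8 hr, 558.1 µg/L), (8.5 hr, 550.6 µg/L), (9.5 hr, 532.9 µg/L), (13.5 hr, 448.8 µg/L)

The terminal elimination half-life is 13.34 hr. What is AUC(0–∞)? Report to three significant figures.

AUC = 14700 µg/L·hr

Trapezoidal AUC_0→13.5:
  [0→4]: (0.0+537.0)/2 × 4 = 1074.0
  [4→8]: (537.0+558.1)/2 × 4 = 2190.2
  [8→8.5]: (558.1+550.6)/2 × 0.5 = 277.175
  [8.5→9.5]: (550.6+532.9)/2 × 1 = 541.75
  [9.5→13.5]: (532.9+448.8)/2 × 4 = 1963.4
  Sum = 6046.525 µg/L·hr
k_e = ln2 / t½ = 0.693147 / 13.34 = 0.0520 hr^-1
Extrapolated tail: C_last / k_e = 448.8 / 0.052 = 8630.769
AUC_0→∞ = 6046.525 + 8630.769 = 14677.294 µg/L·hr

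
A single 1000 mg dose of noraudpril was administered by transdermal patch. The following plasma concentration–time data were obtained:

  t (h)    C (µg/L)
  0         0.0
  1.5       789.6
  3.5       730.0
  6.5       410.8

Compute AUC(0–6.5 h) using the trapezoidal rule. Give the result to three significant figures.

AUC = 3820 µg/L·h

Trapezoidal AUC_0→6.5:
  [0→1.5]: (0.0+789.6)/2 × 1.5 = 592.2
  [1.5→3.5]: (789.6+730.0)/2 × 2 = 1519.6
  [3.5→6.5]: (730.0+410.8)/2 × 3 = 1711.2
  Sum = 3823.0 µg/L·h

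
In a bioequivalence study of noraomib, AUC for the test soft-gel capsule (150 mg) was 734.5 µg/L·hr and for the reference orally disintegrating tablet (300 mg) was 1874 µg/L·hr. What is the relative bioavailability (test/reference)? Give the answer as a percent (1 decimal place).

F_rel = 78.4%

F_rel = (AUC_test/D_test) / (AUC_ref/D_ref)
      = (734.5/150) / (1874/300)
      = 4.89667 / 6.24667 = 0.7839 = 78.39%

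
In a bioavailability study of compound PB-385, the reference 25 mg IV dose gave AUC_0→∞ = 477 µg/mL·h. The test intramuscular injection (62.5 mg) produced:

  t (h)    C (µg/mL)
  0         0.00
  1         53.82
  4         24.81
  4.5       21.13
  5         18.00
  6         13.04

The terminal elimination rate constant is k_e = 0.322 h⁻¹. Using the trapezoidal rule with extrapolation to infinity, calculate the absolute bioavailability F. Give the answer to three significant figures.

F = 0.186

Trapezoidal AUC_0→6 (intramuscular injection):
  [0→1]: (0.00+53.82)/2 × 1 = 26.91
  [1→4]: (53.82+24.81)/2 × 3 = 117.945
  [4→4.5]: (24.81+21.13)/2 × 0.5 = 11.485
  [4.5→5]: (21.13+18.00)/2 × 0.5 = 9.7825
  [5→6]: (18.00+13.04)/2 × 1 = 15.52
  Sum = 181.6425 µg/mL·h
Tail: C_last/k_e = 13.04/0.322 = 40.497
AUC_0→∞ (intramuscular injection) = 181.6425 + 40.497 = 222.1395 µg/mL·h
F = (AUC_ev/D_ev)/(AUC_iv/D_iv) = (222.1395/62.5)/(477/25) = 3.554232/19.08 = 0.1863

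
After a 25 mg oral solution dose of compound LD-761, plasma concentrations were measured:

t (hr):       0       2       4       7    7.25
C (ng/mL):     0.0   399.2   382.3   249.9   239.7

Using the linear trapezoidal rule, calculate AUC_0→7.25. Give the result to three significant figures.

AUC = 2190 ng/mL·hr

Trapezoidal AUC_0→7.25:
  [0→2]: (0.0+399.2)/2 × 2 = 399.2
  [2→4]: (399.2+382.3)/2 × 2 = 781.5
  [4→7]: (382.3+249.9)/2 × 3 = 948.3
  [7→7.25]: (249.9+239.7)/2 × 0.25 = 61.2
  Sum = 2190.2 ng/mL·hr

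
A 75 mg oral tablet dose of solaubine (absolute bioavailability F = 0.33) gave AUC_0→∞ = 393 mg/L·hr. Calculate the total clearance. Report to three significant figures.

CL = F × Dose / AUC_0→∞
   = 0.33 × 75 / 393 = 0.0629771 L/hr

CL = 0.0630 L/hr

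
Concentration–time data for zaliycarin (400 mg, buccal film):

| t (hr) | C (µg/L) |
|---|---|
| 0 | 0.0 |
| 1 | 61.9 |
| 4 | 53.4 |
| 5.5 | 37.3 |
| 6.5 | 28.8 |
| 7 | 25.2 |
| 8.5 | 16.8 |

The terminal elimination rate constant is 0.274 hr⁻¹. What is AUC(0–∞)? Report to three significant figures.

AUC = 411 µg/L·hr

Trapezoidal AUC_0→8.5:
  [0→1]: (0.0+61.9)/2 × 1 = 30.95
  [1→4]: (61.9+53.4)/2 × 3 = 172.95
  [4→5.5]: (53.4+37.3)/2 × 1.5 = 68.025
  [5.5→6.5]: (37.3+28.8)/2 × 1 = 33.05
  [6.5→7]: (28.8+25.2)/2 × 0.5 = 13.5
  [7→8.5]: (25.2+16.8)/2 × 1.5 = 31.5
  Sum = 349.975 µg/L·hr
Extrapolated tail: C_last / k_e = 16.8 / 0.274 = 61.314
AUC_0→∞ = 349.975 + 61.314 = 411.289 µg/L·hr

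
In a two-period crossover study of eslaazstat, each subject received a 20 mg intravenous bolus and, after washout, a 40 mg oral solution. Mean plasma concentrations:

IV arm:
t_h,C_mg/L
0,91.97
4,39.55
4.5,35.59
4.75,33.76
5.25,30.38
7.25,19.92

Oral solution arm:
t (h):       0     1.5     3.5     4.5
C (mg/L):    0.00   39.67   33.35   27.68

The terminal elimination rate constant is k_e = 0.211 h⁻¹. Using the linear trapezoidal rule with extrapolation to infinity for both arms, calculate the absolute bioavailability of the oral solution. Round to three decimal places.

Trapezoidal AUC_0→7.25 (IV):
  [0→4]: (91.97+39.55)/2 × 4 = 263.04
  [4→4.5]: (39.55+35.59)/2 × 0.5 = 18.785
  [4.5→4.75]: (35.59+33.76)/2 × 0.25 = 8.66875
  [4.75→5.25]: (33.76+30.38)/2 × 0.5 = 16.035
  [5.25→7.25]: (30.38+19.92)/2 × 2 = 50.3
  Sum = 356.82875 mg/L·h
IV tail: 19.92/0.211 = 94.408; AUC_iv,0→∞ = 356.82875 + 94.408 = 451.23675 mg/L·h
Trapezoidal AUC_0→4.5 (oral solution):
  [0→1.5]: (0.00+39.67)/2 × 1.5 = 29.7525
  [1.5→3.5]: (39.67+33.35)/2 × 2 = 73.02
  [3.5→4.5]: (33.35+27.68)/2 × 1 = 30.515
  Sum = 133.2875 mg/L·h
oral solution tail: 27.68/0.211 = 131.185; AUC_ev,0→∞ = 133.2875 + 131.185 = 264.4725 mg/L·h
F = (AUC_ev/D_ev)/(AUC_iv/D_iv) = (264.4725/40)/(451.23675/20) = 6.6118125/22.5618 = 0.2931

F = 0.293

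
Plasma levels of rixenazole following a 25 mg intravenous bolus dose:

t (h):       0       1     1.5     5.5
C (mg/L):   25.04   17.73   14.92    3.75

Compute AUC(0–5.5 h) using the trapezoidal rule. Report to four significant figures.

AUC = 66.89 mg/L·h

Trapezoidal AUC_0→5.5:
  [0→1]: (25.04+17.73)/2 × 1 = 21.385
  [1→1.5]: (17.73+14.92)/2 × 0.5 = 8.1625
  [1.5→5.5]: (14.92+3.75)/2 × 4 = 37.34
  Sum = 66.8875 mg/L·h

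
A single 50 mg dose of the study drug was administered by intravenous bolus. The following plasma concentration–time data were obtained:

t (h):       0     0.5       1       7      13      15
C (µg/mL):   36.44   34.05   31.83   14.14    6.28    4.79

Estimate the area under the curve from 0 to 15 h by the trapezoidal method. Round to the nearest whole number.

AUC = 244 µg/mL·h

Trapezoidal AUC_0→15:
  [0→0.5]: (36.44+34.05)/2 × 0.5 = 17.6225
  [0.5→1]: (34.05+31.83)/2 × 0.5 = 16.47
  [1→7]: (31.83+14.14)/2 × 6 = 137.91
  [7→13]: (14.14+6.28)/2 × 6 = 61.26
  [13→15]: (6.28+4.79)/2 × 2 = 11.07
  Sum = 244.3325 µg/mL·h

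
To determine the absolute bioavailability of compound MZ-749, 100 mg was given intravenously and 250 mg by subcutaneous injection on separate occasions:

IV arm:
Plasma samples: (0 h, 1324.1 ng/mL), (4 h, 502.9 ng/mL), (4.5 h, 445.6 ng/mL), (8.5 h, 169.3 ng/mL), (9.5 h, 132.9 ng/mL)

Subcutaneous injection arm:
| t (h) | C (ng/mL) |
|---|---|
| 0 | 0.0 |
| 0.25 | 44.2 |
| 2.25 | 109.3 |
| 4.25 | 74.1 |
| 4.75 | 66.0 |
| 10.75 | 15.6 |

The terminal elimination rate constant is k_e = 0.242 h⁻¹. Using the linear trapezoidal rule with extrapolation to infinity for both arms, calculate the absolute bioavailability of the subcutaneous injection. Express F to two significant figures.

F = 0.047

Trapezoidal AUC_0→9.5 (IV):
  [0→4]: (1324.1+502.9)/2 × 4 = 3654.0
  [4→4.5]: (502.9+445.6)/2 × 0.5 = 237.125
  [4.5→8.5]: (445.6+169.3)/2 × 4 = 1229.8
  [8.5→9.5]: (169.3+132.9)/2 × 1 = 151.1
  Sum = 5272.025 ng/mL·h
IV tail: 132.9/0.242 = 549.174; AUC_iv,0→∞ = 5272.025 + 549.174 = 5821.199 ng/mL·h
Trapezoidal AUC_0→10.75 (subcutaneous injection):
  [0→0.25]: (0.0+44.2)/2 × 0.25 = 5.525
  [0.25→2.25]: (44.2+109.3)/2 × 2 = 153.5
  [2.25→4.25]: (109.3+74.1)/2 × 2 = 183.4
  [4.25→4.75]: (74.1+66.0)/2 × 0.5 = 35.025
  [4.75→10.75]: (66.0+15.6)/2 × 6 = 244.8
  Sum = 622.25 ng/mL·h
subcutaneous injection tail: 15.6/0.242 = 64.463; AUC_ev,0→∞ = 622.25 + 64.463 = 686.713 ng/mL·h
F = (AUC_ev/D_ev)/(AUC_iv/D_iv) = (686.713/250)/(5821.199/100) = 2.746852/58.21199 = 0.0472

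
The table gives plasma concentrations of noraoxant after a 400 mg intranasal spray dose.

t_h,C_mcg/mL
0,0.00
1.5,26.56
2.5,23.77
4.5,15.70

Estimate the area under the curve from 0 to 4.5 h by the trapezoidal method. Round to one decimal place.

AUC = 84.6 mcg/mL·h

Trapezoidal AUC_0→4.5:
  [0→1.5]: (0.00+26.56)/2 × 1.5 = 19.92
  [1.5→2.5]: (26.56+23.77)/2 × 1 = 25.165
  [2.5→4.5]: (23.77+15.70)/2 × 2 = 39.47
  Sum = 84.555 mcg/mL·h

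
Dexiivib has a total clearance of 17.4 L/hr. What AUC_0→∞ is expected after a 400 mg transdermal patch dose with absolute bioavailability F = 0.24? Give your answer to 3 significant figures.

AUC = 5.52 mg/L·hr

AUC_0→∞ = F × Dose / CL
        = 0.24 × 400 / 17.4 = 5.51724 mg/L·hr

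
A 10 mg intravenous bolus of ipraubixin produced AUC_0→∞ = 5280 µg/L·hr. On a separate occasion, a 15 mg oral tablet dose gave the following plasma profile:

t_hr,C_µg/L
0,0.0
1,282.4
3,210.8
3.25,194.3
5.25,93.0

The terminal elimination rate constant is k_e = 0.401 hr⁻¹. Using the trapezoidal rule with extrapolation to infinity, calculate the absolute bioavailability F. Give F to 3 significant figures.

Trapezoidal AUC_0→5.25 (oral tablet):
  [0→1]: (0.0+282.4)/2 × 1 = 141.2
  [1→3]: (282.4+210.8)/2 × 2 = 493.2
  [3→3.25]: (210.8+194.3)/2 × 0.25 = 50.6375
  [3.25→5.25]: (194.3+93.0)/2 × 2 = 287.3
  Sum = 972.3375 µg/L·hr
Tail: C_last/k_e = 93.0/0.401 = 231.920
AUC_0→∞ (oral tablet) = 972.3375 + 231.920 = 1204.2575 µg/L·hr
F = (AUC_ev/D_ev)/(AUC_iv/D_iv) = (1204.2575/15)/(5280/10) = 80.2838/528 = 0.1521

F = 0.152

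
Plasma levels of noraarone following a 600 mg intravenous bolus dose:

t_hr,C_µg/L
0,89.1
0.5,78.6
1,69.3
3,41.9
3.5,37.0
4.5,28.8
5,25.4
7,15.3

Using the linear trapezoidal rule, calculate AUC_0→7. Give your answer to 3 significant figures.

AUC = 297 µg/L·hr

Trapezoidal AUC_0→7:
  [0→0.5]: (89.1+78.6)/2 × 0.5 = 41.925
  [0.5→1]: (78.6+69.3)/2 × 0.5 = 36.975
  [1→3]: (69.3+41.9)/2 × 2 = 111.2
  [3→3.5]: (41.9+37.0)/2 × 0.5 = 19.725
  [3.5→4.5]: (37.0+28.8)/2 × 1 = 32.9
  [4.5→5]: (28.8+25.4)/2 × 0.5 = 13.55
  [5→7]: (25.4+15.3)/2 × 2 = 40.7
  Sum = 296.975 µg/L·hr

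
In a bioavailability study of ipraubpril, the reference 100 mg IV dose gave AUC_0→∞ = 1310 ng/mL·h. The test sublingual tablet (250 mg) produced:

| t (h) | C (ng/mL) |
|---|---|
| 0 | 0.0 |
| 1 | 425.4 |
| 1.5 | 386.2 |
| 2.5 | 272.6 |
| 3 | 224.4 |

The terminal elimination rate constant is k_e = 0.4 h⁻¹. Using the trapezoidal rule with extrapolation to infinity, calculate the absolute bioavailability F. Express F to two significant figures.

F = 0.44

Trapezoidal AUC_0→3 (sublingual tablet):
  [0→1]: (0.0+425.4)/2 × 1 = 212.7
  [1→1.5]: (425.4+386.2)/2 × 0.5 = 202.9
  [1.5→2.5]: (386.2+272.6)/2 × 1 = 329.4
  [2.5→3]: (272.6+224.4)/2 × 0.5 = 124.25
  Sum = 869.25 ng/mL·h
Tail: C_last/k_e = 224.4/0.4 = 561.000
AUC_0→∞ (sublingual tablet) = 869.25 + 561.000 = 1430.25 ng/mL·h
F = (AUC_ev/D_ev)/(AUC_iv/D_iv) = (1430.25/250)/(1310/100) = 5.721/13.1 = 0.4367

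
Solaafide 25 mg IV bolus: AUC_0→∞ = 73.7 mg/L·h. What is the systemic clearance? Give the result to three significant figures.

CL = Dose_iv / AUC_0→∞
   = 25 / 73.7 = 0.339213 L/h

CL = 0.339 L/h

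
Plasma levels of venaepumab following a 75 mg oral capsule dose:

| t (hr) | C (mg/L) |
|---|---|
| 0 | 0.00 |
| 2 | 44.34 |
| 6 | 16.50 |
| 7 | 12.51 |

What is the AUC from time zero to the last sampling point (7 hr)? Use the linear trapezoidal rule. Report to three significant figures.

Trapezoidal AUC_0→7:
  [0→2]: (0.00+44.34)/2 × 2 = 44.34
  [2→6]: (44.34+16.50)/2 × 4 = 121.68
  [6→7]: (16.50+12.51)/2 × 1 = 14.505
  Sum = 180.525 mg/L·hr

AUC = 181 mg/L·hr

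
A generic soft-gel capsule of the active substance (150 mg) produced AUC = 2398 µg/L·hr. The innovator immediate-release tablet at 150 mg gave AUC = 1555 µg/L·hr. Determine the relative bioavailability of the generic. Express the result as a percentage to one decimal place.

F_rel = 154.2%

F_rel = (AUC_test/D_test) / (AUC_ref/D_ref)
      = (2398/150) / (1555/150)
      = 15.9867 / 10.3667 = 1.5421 = 154.21%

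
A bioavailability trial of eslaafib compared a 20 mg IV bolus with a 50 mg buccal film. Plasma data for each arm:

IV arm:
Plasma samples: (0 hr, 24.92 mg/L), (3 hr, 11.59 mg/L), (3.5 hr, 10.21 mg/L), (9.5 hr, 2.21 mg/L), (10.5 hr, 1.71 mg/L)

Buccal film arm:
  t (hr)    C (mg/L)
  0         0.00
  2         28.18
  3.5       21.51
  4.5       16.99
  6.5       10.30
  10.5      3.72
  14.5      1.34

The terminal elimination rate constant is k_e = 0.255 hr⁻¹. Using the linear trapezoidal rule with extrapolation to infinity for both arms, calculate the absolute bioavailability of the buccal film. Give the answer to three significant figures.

F = 0.586

Trapezoidal AUC_0→10.5 (IV):
  [0→3]: (24.92+11.59)/2 × 3 = 54.765
  [3→3.5]: (11.59+10.21)/2 × 0.5 = 5.45
  [3.5→9.5]: (10.21+2.21)/2 × 6 = 37.26
  [9.5→10.5]: (2.21+1.71)/2 × 1 = 1.96
  Sum = 99.435 mg/L·hr
IV tail: 1.71/0.255 = 6.706; AUC_iv,0→∞ = 99.435 + 6.706 = 106.141 mg/L·hr
Trapezoidal AUC_0→14.5 (buccal film):
  [0→2]: (0.00+28.18)/2 × 2 = 28.18
  [2→3.5]: (28.18+21.51)/2 × 1.5 = 37.2675
  [3.5→4.5]: (21.51+16.99)/2 × 1 = 19.25
  [4.5→6.5]: (16.99+10.30)/2 × 2 = 27.29
  [6.5→10.5]: (10.30+3.72)/2 × 4 = 28.04
  [10.5→14.5]: (3.72+1.34)/2 × 4 = 10.12
  Sum = 150.1475 mg/L·hr
buccal film tail: 1.34/0.255 = 5.255; AUC_ev,0→∞ = 150.1475 + 5.255 = 155.4025 mg/L·hr
F = (AUC_ev/D_ev)/(AUC_iv/D_iv) = (155.4025/50)/(106.141/20) = 3.10805/5.30705 = 0.5856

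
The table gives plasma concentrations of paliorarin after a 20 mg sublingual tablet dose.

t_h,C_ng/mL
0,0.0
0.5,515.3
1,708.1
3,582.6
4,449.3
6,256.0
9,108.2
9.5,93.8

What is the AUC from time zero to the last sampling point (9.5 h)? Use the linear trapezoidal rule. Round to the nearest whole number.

AUC = 3543 ng/mL·h

Trapezoidal AUC_0→9.5:
  [0→0.5]: (0.0+515.3)/2 × 0.5 = 128.825
  [0.5→1]: (515.3+708.1)/2 × 0.5 = 305.85
  [1→3]: (708.1+582.6)/2 × 2 = 1290.7
  [3→4]: (582.6+449.3)/2 × 1 = 515.95
  [4→6]: (449.3+256.0)/2 × 2 = 705.3
  [6→9]: (256.0+108.2)/2 × 3 = 546.3
  [9→9.5]: (108.2+93.8)/2 × 0.5 = 50.5
  Sum = 3543.425 ng/mL·h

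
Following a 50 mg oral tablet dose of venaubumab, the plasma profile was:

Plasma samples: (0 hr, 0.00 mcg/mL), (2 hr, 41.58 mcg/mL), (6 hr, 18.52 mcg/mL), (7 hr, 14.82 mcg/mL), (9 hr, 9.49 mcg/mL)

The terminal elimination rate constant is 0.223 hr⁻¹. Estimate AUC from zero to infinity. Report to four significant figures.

AUC = 245.3 mcg/mL·hr

Trapezoidal AUC_0→9:
  [0→2]: (0.00+41.58)/2 × 2 = 41.58
  [2→6]: (41.58+18.52)/2 × 4 = 120.2
  [6→7]: (18.52+14.82)/2 × 1 = 16.67
  [7→9]: (14.82+9.49)/2 × 2 = 24.31
  Sum = 202.76 mcg/mL·hr
Extrapolated tail: C_last / k_e = 9.49 / 0.223 = 42.556
AUC_0→∞ = 202.76 + 42.556 = 245.316 mcg/mL·hr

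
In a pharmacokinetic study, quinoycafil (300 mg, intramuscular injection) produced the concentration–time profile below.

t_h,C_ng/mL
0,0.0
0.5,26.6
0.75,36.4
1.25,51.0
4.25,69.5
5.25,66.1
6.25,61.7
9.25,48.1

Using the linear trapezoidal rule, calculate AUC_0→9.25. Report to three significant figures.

AUC = 514 ng/mL·h

Trapezoidal AUC_0→9.25:
  [0→0.5]: (0.0+26.6)/2 × 0.5 = 6.65
  [0.5→0.75]: (26.6+36.4)/2 × 0.25 = 7.875
  [0.75→1.25]: (36.4+51.0)/2 × 0.5 = 21.85
  [1.25→4.25]: (51.0+69.5)/2 × 3 = 180.75
  [4.25→5.25]: (69.5+66.1)/2 × 1 = 67.8
  [5.25→6.25]: (66.1+61.7)/2 × 1 = 63.9
  [6.25→9.25]: (61.7+48.1)/2 × 3 = 164.7
  Sum = 513.525 ng/mL·h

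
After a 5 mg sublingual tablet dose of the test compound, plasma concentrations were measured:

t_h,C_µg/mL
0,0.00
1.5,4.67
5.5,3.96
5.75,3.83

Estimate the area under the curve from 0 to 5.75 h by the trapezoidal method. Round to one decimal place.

Trapezoidal AUC_0→5.75:
  [0→1.5]: (0.00+4.67)/2 × 1.5 = 3.5025
  [1.5→5.5]: (4.67+3.96)/2 × 4 = 17.26
  [5.5→5.75]: (3.96+3.83)/2 × 0.25 = 0.97375
  Sum = 21.73625 µg/mL·h

AUC = 21.7 µg/mL·h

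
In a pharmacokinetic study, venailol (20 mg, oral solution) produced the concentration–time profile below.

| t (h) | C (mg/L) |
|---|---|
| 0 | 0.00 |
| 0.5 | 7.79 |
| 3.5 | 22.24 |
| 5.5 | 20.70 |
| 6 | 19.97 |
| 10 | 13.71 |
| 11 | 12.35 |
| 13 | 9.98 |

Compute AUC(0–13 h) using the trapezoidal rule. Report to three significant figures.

Trapezoidal AUC_0→13:
  [0→0.5]: (0.00+7.79)/2 × 0.5 = 1.9475
  [0.5→3.5]: (7.79+22.24)/2 × 3 = 45.045
  [3.5→5.5]: (22.24+20.70)/2 × 2 = 42.94
  [5.5→6]: (20.70+19.97)/2 × 0.5 = 10.1675
  [6→10]: (19.97+13.71)/2 × 4 = 67.36
  [10→11]: (13.71+12.35)/2 × 1 = 13.03
  [11→13]: (12.35+9.98)/2 × 2 = 22.33
  Sum = 202.82 mg/L·h

AUC = 203 mg/L·h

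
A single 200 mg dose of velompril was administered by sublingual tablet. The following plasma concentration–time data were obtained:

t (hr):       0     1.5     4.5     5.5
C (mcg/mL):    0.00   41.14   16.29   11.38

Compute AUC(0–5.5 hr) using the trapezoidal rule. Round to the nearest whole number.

Trapezoidal AUC_0→5.5:
  [0→1.5]: (0.00+41.14)/2 × 1.5 = 30.855
  [1.5→4.5]: (41.14+16.29)/2 × 3 = 86.145
  [4.5→5.5]: (16.29+11.38)/2 × 1 = 13.835
  Sum = 130.835 mcg/mL·hr

AUC = 131 mcg/mL·hr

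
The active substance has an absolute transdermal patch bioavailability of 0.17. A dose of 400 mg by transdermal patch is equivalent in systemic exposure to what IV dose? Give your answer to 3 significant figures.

Systemic exposure from an extravascular dose = F × D_ev, so the equivalent IV dose is F × D_ev.
D_iv = F × D_ev = 0.17 × 400 = 68 mg

D_iv = 68.0 mg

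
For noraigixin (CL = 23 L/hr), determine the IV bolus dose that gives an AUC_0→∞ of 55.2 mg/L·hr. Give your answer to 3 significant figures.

Dose = 1270 mg

Dose_iv = CL × AUC_0→∞
     = 23 × 55.2 = 1269.6 mg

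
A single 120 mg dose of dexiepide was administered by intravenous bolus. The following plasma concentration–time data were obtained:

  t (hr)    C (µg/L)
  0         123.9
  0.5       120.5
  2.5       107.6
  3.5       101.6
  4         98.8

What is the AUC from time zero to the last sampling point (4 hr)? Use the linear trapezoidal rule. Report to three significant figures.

AUC = 444 µg/L·hr

Trapezoidal AUC_0→4:
  [0→0.5]: (123.9+120.5)/2 × 0.5 = 61.1
  [0.5→2.5]: (120.5+107.6)/2 × 2 = 228.1
  [2.5→3.5]: (107.6+101.6)/2 × 1 = 104.6
  [3.5→4]: (101.6+98.8)/2 × 0.5 = 50.1
  Sum = 443.9 µg/L·hr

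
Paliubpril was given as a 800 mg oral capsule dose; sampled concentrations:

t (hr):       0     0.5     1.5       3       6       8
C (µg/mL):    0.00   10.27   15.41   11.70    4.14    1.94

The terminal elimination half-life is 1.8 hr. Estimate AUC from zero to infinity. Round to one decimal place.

Trapezoidal AUC_0→8:
  [0→0.5]: (0.00+10.27)/2 × 0.5 = 2.5675
  [0.5→1.5]: (10.27+15.41)/2 × 1 = 12.84
  [1.5→3]: (15.41+11.70)/2 × 1.5 = 20.3325
  [3→6]: (11.70+4.14)/2 × 3 = 23.76
  [6→8]: (4.14+1.94)/2 × 2 = 6.08
  Sum = 65.58 µg/mL·hr
k_e = ln2 / t½ = 0.693147 / 1.8 = 0.3851 hr^-1
Extrapolated tail: C_last / k_e = 1.94 / 0.3851 = 5.038
AUC_0→∞ = 65.58 + 5.038 = 70.618 µg/mL·hr

AUC = 70.6 µg/mL·hr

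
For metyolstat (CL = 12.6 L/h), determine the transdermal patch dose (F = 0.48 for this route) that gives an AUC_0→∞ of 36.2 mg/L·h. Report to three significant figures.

Dose = 950 mg

Dose = CL × AUC_0→∞ / F
     = 12.6 × 36.2 / 0.48 = 950.25 mg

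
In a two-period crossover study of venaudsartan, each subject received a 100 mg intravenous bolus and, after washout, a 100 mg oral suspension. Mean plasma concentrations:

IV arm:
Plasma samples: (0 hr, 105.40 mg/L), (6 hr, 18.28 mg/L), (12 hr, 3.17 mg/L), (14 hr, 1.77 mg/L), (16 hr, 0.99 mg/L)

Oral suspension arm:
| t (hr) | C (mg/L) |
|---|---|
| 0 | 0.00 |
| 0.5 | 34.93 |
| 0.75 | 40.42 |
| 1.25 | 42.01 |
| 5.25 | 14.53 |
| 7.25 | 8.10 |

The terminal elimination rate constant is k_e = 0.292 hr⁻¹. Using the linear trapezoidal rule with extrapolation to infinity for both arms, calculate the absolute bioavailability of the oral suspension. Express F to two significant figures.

Trapezoidal AUC_0→16 (IV):
  [0→6]: (105.40+18.28)/2 × 6 = 371.04
  [6→12]: (18.28+3.17)/2 × 6 = 64.35
  [12→14]: (3.17+1.77)/2 × 2 = 4.94
  [14→16]: (1.77+0.99)/2 × 2 = 2.76
  Sum = 443.09 mg/L·hr
IV tail: 0.99/0.292 = 3.390; AUC_iv,0→∞ = 443.09 + 3.390 = 446.48 mg/L·hr
Trapezoidal AUC_0→7.25 (oral suspension):
  [0→0.5]: (0.00+34.93)/2 × 0.5 = 8.7325
  [0.5→0.75]: (34.93+40.42)/2 × 0.25 = 9.41875
  [0.75→1.25]: (40.42+42.01)/2 × 0.5 = 20.6075
  [1.25→5.25]: (42.01+14.53)/2 × 4 = 113.08
  [5.25→7.25]: (14.53+8.10)/2 × 2 = 22.63
  Sum = 174.46875 mg/L·hr
oral suspension tail: 8.10/0.292 = 27.740; AUC_ev,0→∞ = 174.46875 + 27.740 = 202.20875 mg/L·hr
F = (AUC_ev/D_ev)/(AUC_iv/D_iv) = (202.20875/100)/(446.48/100) = 2.0220875/4.4648 = 0.4529

F = 0.45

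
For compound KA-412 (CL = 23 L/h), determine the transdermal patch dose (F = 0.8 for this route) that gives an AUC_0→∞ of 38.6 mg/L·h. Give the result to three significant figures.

Dose = 1110 mg

Dose = CL × AUC_0→∞ / F
     = 23 × 38.6 / 0.8 = 1109.75 mg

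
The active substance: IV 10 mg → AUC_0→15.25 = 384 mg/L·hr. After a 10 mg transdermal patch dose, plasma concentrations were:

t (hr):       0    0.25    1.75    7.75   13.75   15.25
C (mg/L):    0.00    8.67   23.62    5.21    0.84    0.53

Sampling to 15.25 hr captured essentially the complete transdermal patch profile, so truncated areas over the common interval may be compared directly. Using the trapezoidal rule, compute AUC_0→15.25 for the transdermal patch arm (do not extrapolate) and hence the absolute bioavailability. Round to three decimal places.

F = 0.341

Trapezoidal AUC_0→15.25 (transdermal patch):
  [0→0.25]: (0.00+8.67)/2 × 0.25 = 1.08375
  [0.25→1.75]: (8.67+23.62)/2 × 1.5 = 24.2175
  [1.75→7.75]: (23.62+5.21)/2 × 6 = 86.49
  [7.75→13.75]: (5.21+0.84)/2 × 6 = 18.15
  [13.75→15.25]: (0.84+0.53)/2 × 1.5 = 1.0275
  Sum = 130.96875 mg/L·hr
F = (AUC_ev/D_ev)/(AUC_iv/D_iv) = (130.96875/10)/(384/10) = 13.096875/38.4 = 0.3411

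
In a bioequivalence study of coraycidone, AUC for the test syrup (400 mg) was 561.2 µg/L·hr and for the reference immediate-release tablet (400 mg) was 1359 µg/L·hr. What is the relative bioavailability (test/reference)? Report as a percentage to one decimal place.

F_rel = (AUC_test/D_test) / (AUC_ref/D_ref)
      = (561.2/400) / (1359/400)
      = 1.403 / 3.3975 = 0.4130 = 41.30%

F_rel = 41.3%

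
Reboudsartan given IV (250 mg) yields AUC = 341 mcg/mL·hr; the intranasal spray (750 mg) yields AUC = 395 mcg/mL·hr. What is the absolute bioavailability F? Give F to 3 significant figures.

F = (AUC_ev / D_ev) / (AUC_iv / D_iv)
  = (395/750) / (341/250)
  = 0.526667 / 1.364 = 0.3861

F = 0.386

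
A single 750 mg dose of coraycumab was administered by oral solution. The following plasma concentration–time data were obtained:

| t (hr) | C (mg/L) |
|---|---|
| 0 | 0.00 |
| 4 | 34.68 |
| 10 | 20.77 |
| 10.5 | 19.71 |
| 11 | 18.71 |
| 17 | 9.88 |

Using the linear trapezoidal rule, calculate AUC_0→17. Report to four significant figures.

AUC = 341.2 mg/L·hr

Trapezoidal AUC_0→17:
  [0→4]: (0.00+34.68)/2 × 4 = 69.36
  [4→10]: (34.68+20.77)/2 × 6 = 166.35
  [10→10.5]: (20.77+19.71)/2 × 0.5 = 10.12
  [10.5→11]: (19.71+18.71)/2 × 0.5 = 9.605
  [11→17]: (18.71+9.88)/2 × 6 = 85.77
  Sum = 341.205 mg/L·hr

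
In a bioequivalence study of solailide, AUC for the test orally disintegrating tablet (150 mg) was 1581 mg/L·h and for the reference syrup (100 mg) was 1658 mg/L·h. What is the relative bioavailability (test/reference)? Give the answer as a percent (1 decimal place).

F_rel = 63.6%

F_rel = (AUC_test/D_test) / (AUC_ref/D_ref)
      = (1581/150) / (1658/100)
      = 10.54 / 16.58 = 0.6357 = 63.57%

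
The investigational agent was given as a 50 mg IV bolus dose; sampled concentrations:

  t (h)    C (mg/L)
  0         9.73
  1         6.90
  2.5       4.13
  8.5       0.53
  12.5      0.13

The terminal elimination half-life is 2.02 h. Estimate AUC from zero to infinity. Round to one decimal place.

Trapezoidal AUC_0→12.5:
  [0→1]: (9.73+6.90)/2 × 1 = 8.315
  [1→2.5]: (6.90+4.13)/2 × 1.5 = 8.2725
  [2.5→8.5]: (4.13+0.53)/2 × 6 = 13.98
  [8.5→12.5]: (0.53+0.13)/2 × 4 = 1.32
  Sum = 31.8875 mg/L·h
k_e = ln2 / t½ = 0.693147 / 2.02 = 0.3431 h^-1
Extrapolated tail: C_last / k_e = 0.13 / 0.3431 = 0.379
AUC_0→∞ = 31.8875 + 0.379 = 32.2665 mg/L·h

AUC = 32.3 mg/L·h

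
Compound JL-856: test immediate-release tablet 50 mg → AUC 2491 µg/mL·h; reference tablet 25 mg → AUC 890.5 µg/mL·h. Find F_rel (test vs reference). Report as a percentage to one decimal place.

F_rel = (AUC_test/D_test) / (AUC_ref/D_ref)
      = (2491/50) / (890.5/25)
      = 49.82 / 35.62 = 1.3987 = 139.87%

F_rel = 139.9%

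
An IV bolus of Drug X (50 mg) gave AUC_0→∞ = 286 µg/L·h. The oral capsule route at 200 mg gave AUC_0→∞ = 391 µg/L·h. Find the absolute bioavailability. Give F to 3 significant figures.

F = (AUC_ev / D_ev) / (AUC_iv / D_iv)
  = (391/200) / (286/50)
  = 1.955 / 5.72 = 0.3418

F = 0.342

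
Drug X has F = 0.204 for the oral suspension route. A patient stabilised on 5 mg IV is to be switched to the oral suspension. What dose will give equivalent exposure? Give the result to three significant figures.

For equal systemic exposure: F × D_ev = D_iv
D_ev = D_iv / F = 5 / 0.204 = 24.5098 mg

D_oral = 24.5 mg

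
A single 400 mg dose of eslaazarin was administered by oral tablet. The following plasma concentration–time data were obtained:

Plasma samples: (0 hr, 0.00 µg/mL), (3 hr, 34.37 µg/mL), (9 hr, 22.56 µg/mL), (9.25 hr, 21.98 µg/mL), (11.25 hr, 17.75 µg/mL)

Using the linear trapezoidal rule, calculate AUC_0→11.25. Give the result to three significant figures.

AUC = 268 µg/mL·hr

Trapezoidal AUC_0→11.25:
  [0→3]: (0.00+34.37)/2 × 3 = 51.555
  [3→9]: (34.37+22.56)/2 × 6 = 170.79
  [9→9.25]: (22.56+21.98)/2 × 0.25 = 5.5675
  [9.25→11.25]: (21.98+17.75)/2 × 2 = 39.73
  Sum = 267.6425 µg/mL·hr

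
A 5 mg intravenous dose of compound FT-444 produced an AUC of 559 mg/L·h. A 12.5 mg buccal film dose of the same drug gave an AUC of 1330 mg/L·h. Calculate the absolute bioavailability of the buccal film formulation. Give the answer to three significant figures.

F = (AUC_ev / D_ev) / (AUC_iv / D_iv)
  = (1330/12.5) / (559/5)
  = 106.4 / 111.8 = 0.9517

F = 0.952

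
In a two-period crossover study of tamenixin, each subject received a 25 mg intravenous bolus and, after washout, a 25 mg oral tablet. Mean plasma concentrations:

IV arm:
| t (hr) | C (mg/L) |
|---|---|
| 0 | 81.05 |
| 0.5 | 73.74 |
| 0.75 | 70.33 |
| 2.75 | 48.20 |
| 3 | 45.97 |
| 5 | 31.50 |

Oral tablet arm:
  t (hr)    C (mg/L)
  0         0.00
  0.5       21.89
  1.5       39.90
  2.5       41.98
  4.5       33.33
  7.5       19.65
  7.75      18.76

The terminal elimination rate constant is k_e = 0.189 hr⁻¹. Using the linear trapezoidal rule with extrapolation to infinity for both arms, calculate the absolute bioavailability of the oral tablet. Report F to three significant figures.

Trapezoidal AUC_0→5 (IV):
  [0→0.5]: (81.05+73.74)/2 × 0.5 = 38.6975
  [0.5→0.75]: (73.74+70.33)/2 × 0.25 = 18.00875
  [0.75→2.75]: (70.33+48.20)/2 × 2 = 118.53
  [2.75→3]: (48.20+45.97)/2 × 0.25 = 11.77125
  [3→5]: (45.97+31.50)/2 × 2 = 77.47
  Sum = 264.4775 mg/L·hr
IV tail: 31.50/0.189 = 166.667; AUC_iv,0→∞ = 264.4775 + 166.667 = 431.1445 mg/L·hr
Trapezoidal AUC_0→7.75 (oral tablet):
  [0→0.5]: (0.00+21.89)/2 × 0.5 = 5.4725
  [0.5→1.5]: (21.89+39.90)/2 × 1 = 30.895
  [1.5→2.5]: (39.90+41.98)/2 × 1 = 40.94
  [2.5→4.5]: (41.98+33.33)/2 × 2 = 75.31
  [4.5→7.5]: (33.33+19.65)/2 × 3 = 79.47
  [7.5→7.75]: (19.65+18.76)/2 × 0.25 = 4.80125
  Sum = 236.88875 mg/L·hr
oral tablet tail: 18.76/0.189 = 99.259; AUC_ev,0→∞ = 236.88875 + 99.259 = 336.14775 mg/L·hr
F = (AUC_ev/D_ev)/(AUC_iv/D_iv) = (336.14775/25)/(431.1445/25) = 13.44591/17.24578 = 0.7797

F = 0.780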